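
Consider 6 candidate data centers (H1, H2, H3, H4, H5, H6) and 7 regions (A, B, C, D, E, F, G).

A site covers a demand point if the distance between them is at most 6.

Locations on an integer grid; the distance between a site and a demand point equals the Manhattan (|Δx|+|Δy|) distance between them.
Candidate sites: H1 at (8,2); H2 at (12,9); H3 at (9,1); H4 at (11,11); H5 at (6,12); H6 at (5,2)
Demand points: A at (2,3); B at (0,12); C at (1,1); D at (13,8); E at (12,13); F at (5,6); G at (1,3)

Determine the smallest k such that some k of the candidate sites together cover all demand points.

3

Coverage sets (demand points within 6 of each site):
  H1: {}
  H2: {D, E}
  H3: {}
  H4: {D, E}
  H5: {B}
  H6: {A, C, F, G}
No 2 sites suffice: every size-2 union leaves at least one demand point uncovered.
But {H2, H5, H6} covers everything, so the minimum is 3.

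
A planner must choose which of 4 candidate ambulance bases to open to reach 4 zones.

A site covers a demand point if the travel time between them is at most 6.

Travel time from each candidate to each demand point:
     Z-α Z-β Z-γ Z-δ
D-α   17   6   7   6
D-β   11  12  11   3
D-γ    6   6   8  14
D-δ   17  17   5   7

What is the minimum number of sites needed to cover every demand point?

3

Coverage sets (demand points within 6 of each site):
  D-α: {Z-β, Z-δ}
  D-β: {Z-δ}
  D-γ: {Z-α, Z-β}
  D-δ: {Z-γ}
No 2 sites suffice: every size-2 union leaves at least one demand point uncovered.
But {D-α, D-γ, D-δ} covers everything, so the minimum is 3.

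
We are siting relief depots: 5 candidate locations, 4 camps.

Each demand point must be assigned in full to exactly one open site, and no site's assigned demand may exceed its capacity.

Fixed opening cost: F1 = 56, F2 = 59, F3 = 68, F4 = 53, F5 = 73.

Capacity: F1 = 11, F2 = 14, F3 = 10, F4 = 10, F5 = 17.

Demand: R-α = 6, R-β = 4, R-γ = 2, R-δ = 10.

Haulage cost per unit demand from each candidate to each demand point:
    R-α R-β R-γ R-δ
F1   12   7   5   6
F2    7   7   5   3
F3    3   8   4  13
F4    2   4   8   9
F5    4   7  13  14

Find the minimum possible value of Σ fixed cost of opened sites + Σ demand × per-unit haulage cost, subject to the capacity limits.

Open {F2, F4}; cheapest assignment that respects the capacities:
  F2 (cap 14, load 12): R-γ, R-δ — cost 2×5 + 10×3 = 40
  F4 (cap 10, load 10): R-α, R-β — cost 6×2 + 4×4 = 28
  Shipping 68, fixed 112 → total 180.
  Any other capacity-feasible assignment to {F2, F4} ships for at least 68.
Compare {F2, F3}: its best feasible assignment gives total 211.
Compare {F2, F5}: its best feasible assignment gives total 224.
Every other set of open sites that can feasibly serve all demand totals ≥ 211 even under its best assignment. Minimum: 180.

180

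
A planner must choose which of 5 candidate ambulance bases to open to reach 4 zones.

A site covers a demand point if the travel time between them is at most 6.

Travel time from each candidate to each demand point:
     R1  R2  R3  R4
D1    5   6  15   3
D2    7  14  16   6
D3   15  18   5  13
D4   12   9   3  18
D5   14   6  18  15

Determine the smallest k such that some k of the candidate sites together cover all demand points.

Coverage sets (demand points within 6 of each site):
  D1: {R1, R2, R4}
  D2: {R4}
  D3: {R3}
  D4: {R3}
  D5: {R2}
No single site covers all 4 demand points.
But {D1, D3} covers everything, so the minimum is 2.

2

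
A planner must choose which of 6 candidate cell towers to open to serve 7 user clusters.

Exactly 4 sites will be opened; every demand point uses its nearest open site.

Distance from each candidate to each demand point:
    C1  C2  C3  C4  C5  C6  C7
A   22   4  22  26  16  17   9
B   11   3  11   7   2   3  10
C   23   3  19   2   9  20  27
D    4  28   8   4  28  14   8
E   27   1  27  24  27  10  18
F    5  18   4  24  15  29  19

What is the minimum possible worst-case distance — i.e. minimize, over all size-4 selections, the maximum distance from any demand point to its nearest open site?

Open {A, B, C, D}.
  Farthest demand point is C3 at distance 8 (to D); all others are ≤ 8.
With {A, B, D, E} the worst case is 8.
With {A, B, D, F} the worst case is 8.
No size-4 selection achieves below 8.

8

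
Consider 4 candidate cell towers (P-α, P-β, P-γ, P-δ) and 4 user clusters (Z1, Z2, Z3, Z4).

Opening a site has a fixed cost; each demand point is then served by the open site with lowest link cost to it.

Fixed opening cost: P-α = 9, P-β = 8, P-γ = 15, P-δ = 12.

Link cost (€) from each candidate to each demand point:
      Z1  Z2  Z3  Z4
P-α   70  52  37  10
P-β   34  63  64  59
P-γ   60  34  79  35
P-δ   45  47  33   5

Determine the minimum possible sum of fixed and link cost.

Open {P-β, P-δ}: assign each demand point to its cheapest open site.
  Z1→P-β 34, Z2→P-δ 47, Z3→P-δ 33, Z4→P-δ 5
  link cost 119, fixed 20 → total 139.
Compare {P-β, P-γ, P-δ}: link cost 106 + fixed 35 = 141.
Compare {P-δ}: link cost 130 + fixed 12 = 142.
Compare {P-γ, P-δ}: link cost 117 + fixed 27 = 144.
All other subsets cost ≥ 141. Minimum total cost: 139.

139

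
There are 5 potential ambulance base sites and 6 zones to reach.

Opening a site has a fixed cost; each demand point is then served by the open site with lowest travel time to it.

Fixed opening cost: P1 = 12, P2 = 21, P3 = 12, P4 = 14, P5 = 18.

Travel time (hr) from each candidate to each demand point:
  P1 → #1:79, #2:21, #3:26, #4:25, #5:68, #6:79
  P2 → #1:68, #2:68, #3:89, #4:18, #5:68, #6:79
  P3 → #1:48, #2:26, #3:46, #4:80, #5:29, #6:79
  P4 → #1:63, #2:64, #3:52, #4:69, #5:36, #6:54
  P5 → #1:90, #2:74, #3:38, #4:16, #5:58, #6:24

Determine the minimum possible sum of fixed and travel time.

206

Open {P1, P3, P5}: assign each demand point to its cheapest open site.
  #1→P3 48, #2→P1 21, #3→P1 26, #4→P5 16, #5→P3 29, #6→P5 24
  travel time 164, fixed 42 → total 206.
Compare {P3, P5}: travel time 181 + fixed 30 = 211.
Compare {P1, P3, P4, P5}: travel time 164 + fixed 56 = 220.
Compare {P3, P4, P5}: travel time 181 + fixed 44 = 225.
All other subsets cost ≥ 211. Minimum total cost: 206.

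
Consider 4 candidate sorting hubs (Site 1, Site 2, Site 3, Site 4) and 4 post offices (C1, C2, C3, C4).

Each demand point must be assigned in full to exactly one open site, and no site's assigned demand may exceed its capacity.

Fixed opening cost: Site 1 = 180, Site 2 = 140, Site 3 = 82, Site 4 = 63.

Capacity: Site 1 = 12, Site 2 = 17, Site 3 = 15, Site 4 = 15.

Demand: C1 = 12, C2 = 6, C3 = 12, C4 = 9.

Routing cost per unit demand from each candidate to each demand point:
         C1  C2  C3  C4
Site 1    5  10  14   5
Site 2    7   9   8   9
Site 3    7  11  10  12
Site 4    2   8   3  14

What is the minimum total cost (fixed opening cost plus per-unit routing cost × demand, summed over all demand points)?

540

Open {Site 2, Site 3, Site 4}; cheapest assignment that respects the capacities:
  Site 2 (cap 17, load 15): C2, C4 — cost 6×9 + 9×9 = 135
  Site 3 (cap 15, load 12): C1 — cost 12×7 = 84
  Site 4 (cap 15, load 12): C3 — cost 12×3 = 36
  Shipping 255, fixed 285 → total 540.
  Any other capacity-feasible assignment to {Site 2, Site 3, Site 4} ships for at least 255.
Compare {Site 1, Site 3, Site 4}: its best feasible assignment gives total 595.
Compare {Site 1, Site 2, Site 4}: its best feasible assignment gives total 614.
Every other set of open sites that can feasibly serve all demand totals ≥ 595 even under its best assignment. Minimum: 540.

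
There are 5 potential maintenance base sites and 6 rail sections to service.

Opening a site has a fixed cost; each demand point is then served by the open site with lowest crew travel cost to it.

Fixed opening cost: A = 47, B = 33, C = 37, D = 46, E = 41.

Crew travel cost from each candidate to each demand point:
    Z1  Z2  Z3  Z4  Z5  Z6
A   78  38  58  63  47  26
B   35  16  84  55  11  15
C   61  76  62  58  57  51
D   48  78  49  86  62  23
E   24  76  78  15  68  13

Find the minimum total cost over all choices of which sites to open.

Open {B, E}: assign each demand point to its cheapest open site.
  Z1→E 24, Z2→B 16, Z3→E 78, Z4→E 15, Z5→B 11, Z6→E 13
  crew travel cost 157, fixed 74 → total 231.
Compare {B, D, E}: crew travel cost 128 + fixed 120 = 248.
Compare {B}: crew travel cost 216 + fixed 33 = 249.
Compare {B, C, E}: crew travel cost 141 + fixed 111 = 252.
All other subsets cost ≥ 248. Minimum total cost: 231.

231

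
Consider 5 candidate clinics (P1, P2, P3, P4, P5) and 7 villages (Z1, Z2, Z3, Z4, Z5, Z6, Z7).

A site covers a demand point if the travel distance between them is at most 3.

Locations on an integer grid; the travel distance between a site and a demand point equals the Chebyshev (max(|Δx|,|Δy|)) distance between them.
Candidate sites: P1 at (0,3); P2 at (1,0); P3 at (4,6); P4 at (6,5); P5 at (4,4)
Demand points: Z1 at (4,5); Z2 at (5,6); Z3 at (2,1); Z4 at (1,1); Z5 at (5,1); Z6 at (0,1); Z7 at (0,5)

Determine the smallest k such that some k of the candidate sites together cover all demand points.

2

Coverage sets (demand points within 3 of each site):
  P1: {Z3, Z4, Z6, Z7}
  P2: {Z3, Z4, Z6}
  P3: {Z1, Z2}
  P4: {Z1, Z2}
  P5: {Z1, Z2, Z3, Z4, Z5}
No single site covers all 7 demand points.
But {P1, P5} covers everything, so the minimum is 2.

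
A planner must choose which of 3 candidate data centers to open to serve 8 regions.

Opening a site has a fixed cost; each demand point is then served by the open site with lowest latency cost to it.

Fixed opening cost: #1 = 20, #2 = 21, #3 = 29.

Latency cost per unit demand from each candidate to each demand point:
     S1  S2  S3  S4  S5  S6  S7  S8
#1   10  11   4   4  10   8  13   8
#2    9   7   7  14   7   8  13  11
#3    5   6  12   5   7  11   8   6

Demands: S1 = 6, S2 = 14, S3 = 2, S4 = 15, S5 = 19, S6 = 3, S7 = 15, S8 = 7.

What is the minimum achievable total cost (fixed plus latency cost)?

550

Open {#1, #3}: assign each demand point to its cheapest open site.
  S1→#3 6×5=30, S2→#3 14×6=84, S3→#1 2×4=8, S4→#1 15×4=60, S5→#3 19×7=133, S6→#1 3×8=24, S7→#3 15×8=120, S8→#3 7×6=42
  latency cost 501, fixed 49 → total 550.
Compare {#3}: latency cost 541 + fixed 29 = 570.
Compare {#1, #2, #3}: latency cost 501 + fixed 70 = 571.
Compare {#2, #3}: latency cost 522 + fixed 50 = 572.
All other subsets cost ≥ 570. Minimum total cost: 550.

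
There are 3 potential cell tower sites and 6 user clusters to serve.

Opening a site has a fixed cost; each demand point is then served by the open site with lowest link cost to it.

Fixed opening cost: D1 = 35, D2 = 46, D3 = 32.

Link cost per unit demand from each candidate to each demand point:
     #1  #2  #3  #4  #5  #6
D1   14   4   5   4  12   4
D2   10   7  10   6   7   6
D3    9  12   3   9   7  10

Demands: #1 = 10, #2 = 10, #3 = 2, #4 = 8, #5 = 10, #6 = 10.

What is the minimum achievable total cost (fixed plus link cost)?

345

Open {D1, D3}: assign each demand point to its cheapest open site.
  #1→D3 10×9=90, #2→D1 10×4=40, #3→D3 2×3=6, #4→D1 8×4=32, #5→D3 10×7=70, #6→D1 10×4=40
  link cost 278, fixed 67 → total 345.
Compare {D1, D2}: link cost 292 + fixed 81 = 373.
Compare {D1, D2, D3}: link cost 278 + fixed 113 = 391.
Compare {D2}: link cost 368 + fixed 46 = 414.
All other subsets cost ≥ 373. Minimum total cost: 345.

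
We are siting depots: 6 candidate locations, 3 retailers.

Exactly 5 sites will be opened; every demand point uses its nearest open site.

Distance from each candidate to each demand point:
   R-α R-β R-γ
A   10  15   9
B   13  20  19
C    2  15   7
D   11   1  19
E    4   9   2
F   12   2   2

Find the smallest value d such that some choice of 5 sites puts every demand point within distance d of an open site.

Open {A, B, C, D, E}.
  Farthest demand point is R-α at distance 2 (to C); all others are ≤ 2.
With {A, B, C, D, F} the worst case is 2.
With {A, B, C, E, F} the worst case is 2.
No size-5 selection achieves below 2.

2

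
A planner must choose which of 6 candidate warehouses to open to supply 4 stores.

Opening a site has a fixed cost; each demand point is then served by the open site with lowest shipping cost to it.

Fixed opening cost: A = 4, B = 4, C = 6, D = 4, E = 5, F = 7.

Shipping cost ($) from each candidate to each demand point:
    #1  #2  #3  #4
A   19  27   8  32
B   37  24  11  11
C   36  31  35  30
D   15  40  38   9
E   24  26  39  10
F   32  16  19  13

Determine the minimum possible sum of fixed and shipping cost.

63

Open {A, D, F}: assign each demand point to its cheapest open site.
  #1→D 15, #2→F 16, #3→A 8, #4→D 9
  shipping cost 48, fixed 15 → total 63.
Compare {B, D, F}: shipping cost 51 + fixed 15 = 66.
Compare {A, D}: shipping cost 59 + fixed 8 = 67.
Compare {A, F}: shipping cost 56 + fixed 11 = 67.
All other subsets cost ≥ 66. Minimum total cost: 63.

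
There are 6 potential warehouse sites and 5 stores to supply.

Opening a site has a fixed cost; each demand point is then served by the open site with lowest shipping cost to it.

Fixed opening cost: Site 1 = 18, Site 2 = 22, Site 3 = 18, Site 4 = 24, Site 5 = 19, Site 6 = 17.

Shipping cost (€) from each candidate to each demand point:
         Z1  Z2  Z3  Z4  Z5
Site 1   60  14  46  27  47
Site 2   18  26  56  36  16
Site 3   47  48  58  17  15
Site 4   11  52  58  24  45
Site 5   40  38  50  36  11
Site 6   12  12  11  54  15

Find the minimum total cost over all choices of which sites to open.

102

Open {Site 3, Site 6}: assign each demand point to its cheapest open site.
  Z1→Site 6 12, Z2→Site 6 12, Z3→Site 6 11, Z4→Site 3 17, Z5→Site 3 15
  shipping cost 67, fixed 35 → total 102.
Compare {Site 1, Site 6}: shipping cost 77 + fixed 35 = 112.
Compare {Site 4, Site 6}: shipping cost 73 + fixed 41 = 114.
Compare {Site 3, Site 5, Site 6}: shipping cost 63 + fixed 54 = 117.
All other subsets cost ≥ 112. Minimum total cost: 102.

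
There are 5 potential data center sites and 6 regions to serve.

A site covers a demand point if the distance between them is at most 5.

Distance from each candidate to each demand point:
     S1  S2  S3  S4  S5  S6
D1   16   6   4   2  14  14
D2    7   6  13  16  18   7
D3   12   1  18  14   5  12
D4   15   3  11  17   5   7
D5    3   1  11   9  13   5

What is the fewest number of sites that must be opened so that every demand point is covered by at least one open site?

Coverage sets (demand points within 5 of each site):
  D1: {S3, S4}
  D2: {}
  D3: {S2, S5}
  D4: {S2, S5}
  D5: {S1, S2, S6}
No 2 sites suffice: every size-2 union leaves at least one demand point uncovered.
But {D1, D3, D5} covers everything, so the minimum is 3.

3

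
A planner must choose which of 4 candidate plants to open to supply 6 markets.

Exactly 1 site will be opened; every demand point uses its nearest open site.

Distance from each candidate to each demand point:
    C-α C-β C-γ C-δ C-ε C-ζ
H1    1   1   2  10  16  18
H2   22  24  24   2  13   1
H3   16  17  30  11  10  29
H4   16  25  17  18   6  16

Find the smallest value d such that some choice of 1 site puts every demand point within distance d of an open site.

18

Open {H1}.
  Farthest demand point is C-ζ at distance 18 (to H1); all others are ≤ 18.
With {H2} the worst case is 24.
With {H4} the worst case is 25.
No size-1 selection achieves below 18.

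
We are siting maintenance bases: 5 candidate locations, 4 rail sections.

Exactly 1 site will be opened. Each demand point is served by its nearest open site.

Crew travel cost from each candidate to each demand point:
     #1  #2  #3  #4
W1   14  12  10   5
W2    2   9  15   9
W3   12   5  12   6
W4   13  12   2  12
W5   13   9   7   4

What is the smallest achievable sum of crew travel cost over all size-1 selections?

33

Open {W5}.
  #1→W5 13, #2→W5 9, #3→W5 7, #4→W5 4  ⇒ total 33.
Compare {W2}: total 35.
Compare {W3}: total 35.
No size-1 selection does better; minimum is 33.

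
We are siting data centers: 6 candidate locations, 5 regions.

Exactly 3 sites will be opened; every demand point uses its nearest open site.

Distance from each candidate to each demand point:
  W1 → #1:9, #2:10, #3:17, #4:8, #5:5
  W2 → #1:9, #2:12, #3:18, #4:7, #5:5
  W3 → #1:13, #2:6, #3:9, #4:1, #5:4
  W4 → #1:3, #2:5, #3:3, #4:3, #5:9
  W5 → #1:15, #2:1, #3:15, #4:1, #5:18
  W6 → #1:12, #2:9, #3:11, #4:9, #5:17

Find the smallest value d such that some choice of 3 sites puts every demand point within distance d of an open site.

4

Open {W3, W4, W5}.
  Farthest demand point is #5 at distance 4 (to W3); all others are ≤ 4.
With {W1, W2, W4} the worst case is 5.
With {W1, W3, W4} the worst case is 5.
No size-3 selection achieves below 4.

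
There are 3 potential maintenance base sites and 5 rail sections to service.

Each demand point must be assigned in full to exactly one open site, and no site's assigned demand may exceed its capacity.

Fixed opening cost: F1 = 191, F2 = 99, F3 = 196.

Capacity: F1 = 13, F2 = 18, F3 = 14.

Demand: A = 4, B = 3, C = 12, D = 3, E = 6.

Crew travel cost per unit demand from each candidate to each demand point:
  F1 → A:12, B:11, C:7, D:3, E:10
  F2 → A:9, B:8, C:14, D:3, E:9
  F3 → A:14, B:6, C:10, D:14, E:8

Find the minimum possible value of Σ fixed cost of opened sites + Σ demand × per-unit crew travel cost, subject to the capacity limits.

Open {F1, F2}; cheapest assignment that respects the capacities:
  F1 (cap 13, load 12): C — cost 12×7 = 84
  F2 (cap 18, load 16): A, B, D, E — cost 4×9 + 3×8 + 3×3 + 6×9 = 123
  Shipping 207, fixed 290 → total 497.
  Any other capacity-feasible assignment to {F1, F2} ships for at least 207.
Compare {F2, F3}: its best feasible assignment gives total 538.
Compare {F1, F2, F3}: its best feasible assignment gives total 681.
Every other set of open sites that can feasibly serve all demand totals ≥ 538 even under its best assignment. Minimum: 497.

497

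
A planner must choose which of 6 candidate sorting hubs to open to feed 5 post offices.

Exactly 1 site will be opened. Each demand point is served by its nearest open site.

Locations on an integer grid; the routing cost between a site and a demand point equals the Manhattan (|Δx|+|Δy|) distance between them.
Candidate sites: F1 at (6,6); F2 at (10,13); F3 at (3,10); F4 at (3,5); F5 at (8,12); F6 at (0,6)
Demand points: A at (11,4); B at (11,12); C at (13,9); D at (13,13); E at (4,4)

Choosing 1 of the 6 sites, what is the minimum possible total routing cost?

Open {F2}.
  A→F2 10, B→F2 2, C→F2 7, D→F2 3, E→F2 15  ⇒ total 37.
Compare {F5}: total 40.
Compare {F1}: total 46.
No size-1 selection does better; minimum is 37.

37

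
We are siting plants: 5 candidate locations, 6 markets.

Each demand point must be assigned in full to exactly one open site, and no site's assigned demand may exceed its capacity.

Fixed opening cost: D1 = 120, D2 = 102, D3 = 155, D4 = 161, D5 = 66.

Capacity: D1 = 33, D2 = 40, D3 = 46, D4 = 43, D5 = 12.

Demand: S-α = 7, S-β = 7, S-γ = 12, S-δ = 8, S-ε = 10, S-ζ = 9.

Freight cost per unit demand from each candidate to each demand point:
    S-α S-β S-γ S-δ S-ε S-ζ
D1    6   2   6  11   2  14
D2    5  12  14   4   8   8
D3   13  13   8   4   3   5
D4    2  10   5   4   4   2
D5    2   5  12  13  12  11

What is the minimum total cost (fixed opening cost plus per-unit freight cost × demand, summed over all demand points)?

Open {D1, D4}; cheapest assignment that respects the capacities:
  D1 (cap 33, load 17): S-β, S-ε — cost 7×2 + 10×2 = 34
  D4 (cap 43, load 36): S-α, S-γ, S-δ, S-ζ — cost 7×2 + 12×5 + 8×4 + 9×2 = 124
  Shipping 158, fixed 281 → total 439.
  Any other capacity-feasible assignment to {D1, D4} ships for at least 158.
Compare {D1, D2}: its best feasible assignment gives total 467.
Compare {D1, D4, D5}: its best feasible assignment gives total 505.
Every other set of open sites that can feasibly serve all demand totals ≥ 467 even under its best assignment. Minimum: 439.

439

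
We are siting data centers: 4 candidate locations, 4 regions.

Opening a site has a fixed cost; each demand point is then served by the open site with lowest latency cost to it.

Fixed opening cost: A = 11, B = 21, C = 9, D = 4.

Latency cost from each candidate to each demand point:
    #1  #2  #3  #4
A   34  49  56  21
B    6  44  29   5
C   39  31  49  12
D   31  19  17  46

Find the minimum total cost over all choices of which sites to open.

Open {B, D}: assign each demand point to its cheapest open site.
  #1→B 6, #2→D 19, #3→D 17, #4→B 5
  latency cost 47, fixed 25 → total 72.
Compare {B, C, D}: latency cost 47 + fixed 34 = 81.
Compare {A, B, D}: latency cost 47 + fixed 36 = 83.
Compare {C, D}: latency cost 79 + fixed 13 = 92.
All other subsets cost ≥ 81. Minimum total cost: 72.

72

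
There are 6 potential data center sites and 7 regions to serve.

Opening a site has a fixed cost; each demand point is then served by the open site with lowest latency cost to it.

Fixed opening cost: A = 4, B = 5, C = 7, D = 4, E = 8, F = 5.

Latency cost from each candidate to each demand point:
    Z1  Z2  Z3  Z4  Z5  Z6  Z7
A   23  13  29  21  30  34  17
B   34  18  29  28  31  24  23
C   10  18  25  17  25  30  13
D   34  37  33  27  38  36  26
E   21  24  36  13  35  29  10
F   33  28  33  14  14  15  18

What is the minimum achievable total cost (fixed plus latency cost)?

120

Open {A, C, F}: assign each demand point to its cheapest open site.
  Z1→C 10, Z2→A 13, Z3→C 25, Z4→F 14, Z5→F 14, Z6→F 15, Z7→C 13
  latency cost 104, fixed 16 → total 120.
Compare {C, F}: latency cost 109 + fixed 12 = 121.
Compare {A, C, D, F}: latency cost 104 + fixed 20 = 124.
Compare {A, C, E, F}: latency cost 100 + fixed 24 = 124.
All other subsets cost ≥ 121. Minimum total cost: 120.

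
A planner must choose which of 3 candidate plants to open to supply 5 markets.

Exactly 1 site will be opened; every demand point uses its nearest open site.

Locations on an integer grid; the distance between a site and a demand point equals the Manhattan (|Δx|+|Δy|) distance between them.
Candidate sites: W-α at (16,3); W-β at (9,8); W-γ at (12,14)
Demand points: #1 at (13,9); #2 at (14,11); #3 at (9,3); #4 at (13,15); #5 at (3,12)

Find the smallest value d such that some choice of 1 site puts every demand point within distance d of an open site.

Open {W-β}.
  Farthest demand point is #4 at distance 11 (to W-β); all others are ≤ 11.
With {W-γ} the worst case is 14.
With {W-α} the worst case is 22.
No size-1 selection achieves below 11.

11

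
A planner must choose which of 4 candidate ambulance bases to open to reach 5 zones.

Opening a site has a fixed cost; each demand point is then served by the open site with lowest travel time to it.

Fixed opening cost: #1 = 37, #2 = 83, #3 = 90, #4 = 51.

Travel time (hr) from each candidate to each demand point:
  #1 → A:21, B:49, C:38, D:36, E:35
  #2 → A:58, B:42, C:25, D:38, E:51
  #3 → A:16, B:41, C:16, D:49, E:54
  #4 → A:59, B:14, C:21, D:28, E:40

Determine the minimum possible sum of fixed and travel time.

Open {#1, #4}: assign each demand point to its cheapest open site.
  A→#1 21, B→#4 14, C→#4 21, D→#4 28, E→#1 35
  travel time 119, fixed 88 → total 207.
Compare {#4}: travel time 162 + fixed 51 = 213.
Compare {#1}: travel time 179 + fixed 37 = 216.
Compare {#3, #4}: travel time 114 + fixed 141 = 255.
All other subsets cost ≥ 213. Minimum total cost: 207.

207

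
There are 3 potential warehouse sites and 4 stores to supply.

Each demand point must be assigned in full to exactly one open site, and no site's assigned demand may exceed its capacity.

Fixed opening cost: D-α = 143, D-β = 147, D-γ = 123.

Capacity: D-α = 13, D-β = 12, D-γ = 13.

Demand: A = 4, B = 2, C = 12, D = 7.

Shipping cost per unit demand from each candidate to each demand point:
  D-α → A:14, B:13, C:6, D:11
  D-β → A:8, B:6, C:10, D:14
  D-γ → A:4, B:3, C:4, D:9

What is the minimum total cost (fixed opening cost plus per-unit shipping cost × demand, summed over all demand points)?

Open {D-α, D-γ}; cheapest assignment that respects the capacities:
  D-α (cap 13, load 12): C — cost 12×6 = 72
  D-γ (cap 13, load 13): A, B, D — cost 4×4 + 2×3 + 7×9 = 85
  Shipping 157, fixed 266 → total 423.
  Any other capacity-feasible assignment to {D-α, D-γ} ships for at least 157.
Compare {D-β, D-γ}: its best feasible assignment gives total 475.
Compare {D-α, D-β}: its best feasible assignment gives total 569.
Every other set of open sites that can feasibly serve all demand totals ≥ 475 even under its best assignment. Minimum: 423.

423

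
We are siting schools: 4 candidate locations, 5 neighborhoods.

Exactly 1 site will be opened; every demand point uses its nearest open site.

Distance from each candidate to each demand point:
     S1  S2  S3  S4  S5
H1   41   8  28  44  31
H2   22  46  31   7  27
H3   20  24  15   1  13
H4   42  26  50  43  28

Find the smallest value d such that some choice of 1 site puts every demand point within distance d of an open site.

Open {H3}.
  Farthest demand point is S2 at distance 24 (to H3); all others are ≤ 24.
With {H1} the worst case is 44.
With {H2} the worst case is 46.
No size-1 selection achieves below 24.

24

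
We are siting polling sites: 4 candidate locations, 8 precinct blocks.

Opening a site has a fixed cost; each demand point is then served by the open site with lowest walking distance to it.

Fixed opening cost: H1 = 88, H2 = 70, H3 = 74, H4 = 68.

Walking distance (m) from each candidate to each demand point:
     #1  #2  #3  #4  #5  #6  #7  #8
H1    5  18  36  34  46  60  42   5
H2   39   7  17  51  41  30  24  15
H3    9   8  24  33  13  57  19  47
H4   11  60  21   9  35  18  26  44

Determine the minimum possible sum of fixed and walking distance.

Open {H2, H4}: assign each demand point to its cheapest open site.
  #1→H4 11, #2→H2 7, #3→H2 17, #4→H4 9, #5→H4 35, #6→H4 18, #7→H2 24, #8→H2 15
  walking distance 136, fixed 138 → total 274.
Compare {H3, H4}: walking distance 141 + fixed 142 = 283.
Compare {H3}: walking distance 210 + fixed 74 = 284.
Compare {H2, H3}: walking distance 143 + fixed 144 = 287.
All other subsets cost ≥ 283. Minimum total cost: 274.

274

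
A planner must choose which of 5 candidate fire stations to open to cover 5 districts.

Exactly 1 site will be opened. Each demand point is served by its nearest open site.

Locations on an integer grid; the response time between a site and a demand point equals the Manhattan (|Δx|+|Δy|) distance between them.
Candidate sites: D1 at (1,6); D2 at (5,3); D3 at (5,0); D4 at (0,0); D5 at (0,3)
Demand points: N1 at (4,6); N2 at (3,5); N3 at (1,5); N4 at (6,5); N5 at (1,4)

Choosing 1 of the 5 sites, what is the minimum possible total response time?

Open {D1}.
  N1→D1 3, N2→D1 3, N3→D1 1, N4→D1 6, N5→D1 2  ⇒ total 15.
Compare {D2}: total 22.
Compare {D5}: total 25.
No size-1 selection does better; minimum is 15.

15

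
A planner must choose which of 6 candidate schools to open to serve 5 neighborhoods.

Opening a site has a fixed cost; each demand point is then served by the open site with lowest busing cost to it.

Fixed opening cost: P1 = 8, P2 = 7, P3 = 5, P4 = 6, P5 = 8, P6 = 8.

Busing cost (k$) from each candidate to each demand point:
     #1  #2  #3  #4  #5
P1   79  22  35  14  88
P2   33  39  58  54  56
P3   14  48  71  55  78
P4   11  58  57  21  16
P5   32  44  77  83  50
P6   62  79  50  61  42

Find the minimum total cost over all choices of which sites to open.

Open {P1, P4}: assign each demand point to its cheapest open site.
  #1→P4 11, #2→P1 22, #3→P1 35, #4→P1 14, #5→P4 16
  busing cost 98, fixed 14 → total 112.
Compare {P1, P3, P4}: busing cost 98 + fixed 19 = 117.
Compare {P1, P2, P4}: busing cost 98 + fixed 21 = 119.
Compare {P1, P4, P5}: busing cost 98 + fixed 22 = 120.
All other subsets cost ≥ 117. Minimum total cost: 112.

112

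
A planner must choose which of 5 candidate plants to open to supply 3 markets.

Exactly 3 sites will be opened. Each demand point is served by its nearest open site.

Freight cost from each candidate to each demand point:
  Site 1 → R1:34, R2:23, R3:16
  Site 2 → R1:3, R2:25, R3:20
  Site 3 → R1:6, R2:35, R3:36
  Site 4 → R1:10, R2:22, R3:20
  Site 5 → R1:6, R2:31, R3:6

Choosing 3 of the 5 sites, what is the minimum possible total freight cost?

31

Open {Site 2, Site 4, Site 5}.
  R1→Site 2 3, R2→Site 4 22, R3→Site 5 6  ⇒ total 31.
Compare {Site 1, Site 2, Site 5}: total 32.
Compare {Site 1, Site 4, Site 5}: total 34.
No size-3 selection does better; minimum is 31.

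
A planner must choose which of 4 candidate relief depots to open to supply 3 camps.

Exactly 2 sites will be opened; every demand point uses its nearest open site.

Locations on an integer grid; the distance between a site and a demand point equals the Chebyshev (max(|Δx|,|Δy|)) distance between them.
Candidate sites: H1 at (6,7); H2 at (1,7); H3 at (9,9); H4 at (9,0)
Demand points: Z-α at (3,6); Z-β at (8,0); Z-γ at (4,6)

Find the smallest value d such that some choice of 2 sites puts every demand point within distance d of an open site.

3

Open {H1, H4}.
  Farthest demand point is Z-α at distance 3 (to H1); all others are ≤ 3.
With {H2, H4} the worst case is 3.
With {H3, H4} the worst case is 6.
No size-2 selection achieves below 3.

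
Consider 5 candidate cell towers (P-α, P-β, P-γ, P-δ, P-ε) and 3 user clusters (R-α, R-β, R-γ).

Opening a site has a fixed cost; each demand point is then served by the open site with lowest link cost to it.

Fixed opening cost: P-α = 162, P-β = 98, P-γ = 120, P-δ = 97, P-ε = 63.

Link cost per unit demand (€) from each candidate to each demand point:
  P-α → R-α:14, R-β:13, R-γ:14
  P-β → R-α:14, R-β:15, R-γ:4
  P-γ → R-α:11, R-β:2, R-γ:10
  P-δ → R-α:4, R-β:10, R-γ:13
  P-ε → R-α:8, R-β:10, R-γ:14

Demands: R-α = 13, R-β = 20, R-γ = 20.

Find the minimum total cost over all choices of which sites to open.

Open {P-β, P-γ}: assign each demand point to its cheapest open site.
  R-α→P-γ 13×11=143, R-β→P-γ 20×2=40, R-γ→P-β 20×4=80
  link cost 263, fixed 218 → total 481.
Compare {P-β, P-γ, P-δ}: link cost 172 + fixed 315 = 487.
Compare {P-γ}: link cost 383 + fixed 120 = 503.
Compare {P-β, P-γ, P-ε}: link cost 224 + fixed 281 = 505.
All other subsets cost ≥ 487. Minimum total cost: 481.

481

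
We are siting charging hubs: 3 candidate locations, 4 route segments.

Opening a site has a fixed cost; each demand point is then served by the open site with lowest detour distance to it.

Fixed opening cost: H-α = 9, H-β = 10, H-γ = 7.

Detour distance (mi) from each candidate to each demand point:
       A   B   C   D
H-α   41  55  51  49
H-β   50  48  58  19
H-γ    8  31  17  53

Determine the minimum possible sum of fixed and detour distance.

92

Open {H-β, H-γ}: assign each demand point to its cheapest open site.
  A→H-γ 8, B→H-γ 31, C→H-γ 17, D→H-β 19
  detour distance 75, fixed 17 → total 92.
Compare {H-α, H-β, H-γ}: detour distance 75 + fixed 26 = 101.
Compare {H-γ}: detour distance 109 + fixed 7 = 116.
Compare {H-α, H-γ}: detour distance 105 + fixed 16 = 121.
All other subsets cost ≥ 101. Minimum total cost: 92.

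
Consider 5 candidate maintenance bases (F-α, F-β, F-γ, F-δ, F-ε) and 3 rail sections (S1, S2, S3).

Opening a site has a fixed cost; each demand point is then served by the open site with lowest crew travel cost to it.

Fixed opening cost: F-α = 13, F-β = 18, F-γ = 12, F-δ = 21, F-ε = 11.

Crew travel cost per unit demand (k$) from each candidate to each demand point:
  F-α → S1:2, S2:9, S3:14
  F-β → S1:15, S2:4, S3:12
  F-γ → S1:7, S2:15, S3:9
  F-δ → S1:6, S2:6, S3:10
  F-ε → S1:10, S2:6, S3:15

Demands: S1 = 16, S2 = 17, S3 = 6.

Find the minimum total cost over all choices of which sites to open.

197

Open {F-α, F-β, F-γ}: assign each demand point to its cheapest open site.
  S1→F-α 16×2=32, S2→F-β 17×4=68, S3→F-γ 6×9=54
  crew travel cost 154, fixed 43 → total 197.
Compare {F-α, F-β}: crew travel cost 172 + fixed 31 = 203.
Compare {F-α, F-β, F-γ, F-ε}: crew travel cost 154 + fixed 54 = 208.
Compare {F-α, F-β, F-δ}: crew travel cost 160 + fixed 52 = 212.
All other subsets cost ≥ 203. Minimum total cost: 197.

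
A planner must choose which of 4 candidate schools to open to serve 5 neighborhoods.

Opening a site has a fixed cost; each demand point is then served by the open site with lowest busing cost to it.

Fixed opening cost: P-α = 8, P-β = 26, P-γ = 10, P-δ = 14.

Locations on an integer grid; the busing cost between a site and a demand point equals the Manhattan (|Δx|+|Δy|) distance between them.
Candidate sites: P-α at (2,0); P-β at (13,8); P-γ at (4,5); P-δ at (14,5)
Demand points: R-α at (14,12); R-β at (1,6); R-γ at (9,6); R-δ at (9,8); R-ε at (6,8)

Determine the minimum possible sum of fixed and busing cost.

50

Open {P-γ}: assign each demand point to its cheapest open site.
  R-α→P-γ 17, R-β→P-γ 4, R-γ→P-γ 6, R-δ→P-γ 8, R-ε→P-γ 5
  busing cost 40, fixed 10 → total 50.
Compare {P-γ, P-δ}: busing cost 30 + fixed 24 = 54.
Compare {P-α, P-γ}: busing cost 40 + fixed 18 = 58.
Compare {P-δ}: busing cost 46 + fixed 14 = 60.
All other subsets cost ≥ 54. Minimum total cost: 50.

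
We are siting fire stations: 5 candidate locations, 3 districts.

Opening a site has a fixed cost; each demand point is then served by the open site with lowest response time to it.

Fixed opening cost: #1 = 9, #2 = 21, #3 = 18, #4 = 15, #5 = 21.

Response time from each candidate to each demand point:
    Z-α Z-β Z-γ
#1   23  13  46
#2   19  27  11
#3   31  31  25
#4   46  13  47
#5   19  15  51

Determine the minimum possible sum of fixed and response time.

73

Open {#1, #2}: assign each demand point to its cheapest open site.
  Z-α→#2 19, Z-β→#1 13, Z-γ→#2 11
  response time 43, fixed 30 → total 73.
Compare {#2}: response time 57 + fixed 21 = 78.
Compare {#2, #4}: response time 43 + fixed 36 = 79.
Compare {#2, #5}: response time 45 + fixed 42 = 87.
All other subsets cost ≥ 78. Minimum total cost: 73.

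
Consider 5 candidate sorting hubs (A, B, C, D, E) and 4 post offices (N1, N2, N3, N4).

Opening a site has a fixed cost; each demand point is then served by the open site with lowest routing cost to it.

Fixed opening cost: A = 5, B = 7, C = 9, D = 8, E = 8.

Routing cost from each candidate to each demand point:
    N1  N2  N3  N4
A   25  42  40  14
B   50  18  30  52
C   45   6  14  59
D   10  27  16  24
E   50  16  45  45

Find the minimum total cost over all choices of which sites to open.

Open {A, C, D}: assign each demand point to its cheapest open site.
  N1→D 10, N2→C 6, N3→C 14, N4→A 14
  routing cost 44, fixed 22 → total 66.
Compare {C, D}: routing cost 54 + fixed 17 = 71.
Compare {A, C}: routing cost 59 + fixed 14 = 73.
Compare {A, B, C, D}: routing cost 44 + fixed 29 = 73.
All other subsets cost ≥ 71. Minimum total cost: 66.

66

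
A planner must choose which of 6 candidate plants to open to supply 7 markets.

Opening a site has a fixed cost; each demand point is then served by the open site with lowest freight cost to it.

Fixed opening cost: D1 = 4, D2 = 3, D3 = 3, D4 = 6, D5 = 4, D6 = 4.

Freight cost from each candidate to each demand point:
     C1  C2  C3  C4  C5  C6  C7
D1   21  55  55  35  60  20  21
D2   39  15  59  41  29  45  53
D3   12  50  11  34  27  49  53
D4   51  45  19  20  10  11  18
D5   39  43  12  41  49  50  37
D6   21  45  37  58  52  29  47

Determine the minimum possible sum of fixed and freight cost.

Open {D2, D3, D4}: assign each demand point to its cheapest open site.
  C1→D3 12, C2→D2 15, C3→D3 11, C4→D4 20, C5→D4 10, C6→D4 11, C7→D4 18
  freight cost 97, fixed 12 → total 109.
Compare {D1, D2, D3, D4}: freight cost 97 + fixed 16 = 113.
Compare {D2, D3, D4, D5}: freight cost 97 + fixed 16 = 113.
Compare {D2, D3, D4, D6}: freight cost 97 + fixed 16 = 113.
All other subsets cost ≥ 113. Minimum total cost: 109.

109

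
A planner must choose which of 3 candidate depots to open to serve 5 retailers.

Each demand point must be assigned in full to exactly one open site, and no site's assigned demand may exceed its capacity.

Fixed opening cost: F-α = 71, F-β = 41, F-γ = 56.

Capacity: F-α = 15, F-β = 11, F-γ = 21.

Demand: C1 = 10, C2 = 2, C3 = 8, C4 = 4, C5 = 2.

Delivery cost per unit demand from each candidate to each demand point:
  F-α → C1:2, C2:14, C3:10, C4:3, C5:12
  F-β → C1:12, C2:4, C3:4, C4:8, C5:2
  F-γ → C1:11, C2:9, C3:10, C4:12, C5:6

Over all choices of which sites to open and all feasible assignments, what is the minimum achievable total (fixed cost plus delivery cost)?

252

Open {F-α, F-β, F-γ}; cheapest assignment that respects the capacities:
  F-α (cap 15, load 14): C1, C4 — cost 10×2 + 4×3 = 32
  F-β (cap 11, load 10): C2, C3 — cost 2×4 + 8×4 = 40
  F-γ (cap 21, load 2): C5 — cost 2×6 = 12
  Shipping 84, fixed 168 → total 252.
  Any other capacity-feasible assignment to {F-α, F-β, F-γ} ships for at least 84.
Compare {F-α, F-γ}: its best feasible assignment gives total 269.
Compare {F-β, F-γ}: its best feasible assignment gives total 307.
Every other set of open sites that can feasibly serve all demand totals ≥ 269 even under its best assignment. Minimum: 252.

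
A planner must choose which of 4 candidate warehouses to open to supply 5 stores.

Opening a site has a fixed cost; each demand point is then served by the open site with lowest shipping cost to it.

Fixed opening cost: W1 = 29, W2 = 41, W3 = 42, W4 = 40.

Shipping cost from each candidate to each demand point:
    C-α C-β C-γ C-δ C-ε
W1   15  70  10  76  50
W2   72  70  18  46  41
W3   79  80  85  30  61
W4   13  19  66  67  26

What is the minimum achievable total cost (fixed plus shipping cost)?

203

Open {W2, W4}: assign each demand point to its cheapest open site.
  C-α→W4 13, C-β→W4 19, C-γ→W2 18, C-δ→W2 46, C-ε→W4 26
  shipping cost 122, fixed 81 → total 203.
Compare {W1, W4}: shipping cost 135 + fixed 69 = 204.
Compare {W1, W3, W4}: shipping cost 98 + fixed 111 = 209.
Compare {W1, W2, W4}: shipping cost 114 + fixed 110 = 224.
All other subsets cost ≥ 204. Minimum total cost: 203.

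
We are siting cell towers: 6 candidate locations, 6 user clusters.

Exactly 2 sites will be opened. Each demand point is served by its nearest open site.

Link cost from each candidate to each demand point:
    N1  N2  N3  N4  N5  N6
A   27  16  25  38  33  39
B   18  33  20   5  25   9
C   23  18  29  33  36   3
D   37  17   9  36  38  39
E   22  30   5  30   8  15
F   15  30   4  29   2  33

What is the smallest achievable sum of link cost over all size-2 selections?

Open {B, F}.
  N1→F 15, N2→F 30, N3→F 4, N4→B 5, N5→F 2, N6→B 9  ⇒ total 65.
Compare {C, F}: total 71.
Compare {B, E}: total 75.
No size-2 selection does better; minimum is 65.

65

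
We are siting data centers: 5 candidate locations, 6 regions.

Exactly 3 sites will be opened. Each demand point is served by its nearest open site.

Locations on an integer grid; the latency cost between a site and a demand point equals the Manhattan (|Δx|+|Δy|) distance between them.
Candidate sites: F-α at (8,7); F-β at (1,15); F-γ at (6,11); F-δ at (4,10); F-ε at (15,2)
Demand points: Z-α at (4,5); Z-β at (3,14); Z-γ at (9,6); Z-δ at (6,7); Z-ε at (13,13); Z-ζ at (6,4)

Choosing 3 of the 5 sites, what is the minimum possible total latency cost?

Open {F-α, F-β, F-γ}.
  Z-α→F-α 6, Z-β→F-β 3, Z-γ→F-α 2, Z-δ→F-α 2, Z-ε→F-γ 9, Z-ζ→F-α 5  ⇒ total 27.
Compare {F-α, F-β, F-δ}: total 28.
Compare {F-α, F-γ, F-δ}: total 28.
No size-3 selection does better; minimum is 27.

27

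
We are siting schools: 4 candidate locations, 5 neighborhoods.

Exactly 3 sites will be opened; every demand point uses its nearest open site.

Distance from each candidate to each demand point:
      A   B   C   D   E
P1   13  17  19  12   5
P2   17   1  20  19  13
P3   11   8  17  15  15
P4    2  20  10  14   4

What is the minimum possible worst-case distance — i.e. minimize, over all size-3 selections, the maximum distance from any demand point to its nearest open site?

Open {P1, P2, P4}.
  Farthest demand point is D at distance 12 (to P1); all others are ≤ 12.
With {P1, P3, P4} the worst case is 12.
With {P2, P3, P4} the worst case is 14.
No size-3 selection achieves below 12.

12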